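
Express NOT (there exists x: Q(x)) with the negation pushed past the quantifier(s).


¬(for all x: φ) = there exists x: ¬φ, and ¬(there exists x: φ) = for all x: ¬φ.
Apply to the existential statement.

for all x: NOT(Q(x))


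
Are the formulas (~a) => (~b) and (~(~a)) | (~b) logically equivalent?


Compare truth tables:
a | b | φ | ψ
-------------
False | False | True | True
True | False | True | True
False | True | False | False
True | True | True | True
The columns φ and ψ agree on every row.

Yes, they are logically equivalent.


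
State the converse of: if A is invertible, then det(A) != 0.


The converse of (P → Q) is (Q → P). It is not in general equivalent to the original.
Here P = 'A is invertible' and Q = 'det(A) != 0'.

If det(A) != 0, then A is invertible.


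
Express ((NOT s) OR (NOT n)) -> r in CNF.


Step 1: Rewrite as ¬((¬s) ∨ (¬n)) ∨ r = (¬(¬s) ∧ ¬(¬n)) ∨ r.
Step 2: Distribute ∨ over ∧.
Step 3: Eliminate any double negations (¬¬X = X).

(s OR r) AND (n OR r)


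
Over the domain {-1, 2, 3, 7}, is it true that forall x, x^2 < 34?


Evaluate the predicate on each element: -1:True, 2:True, 3:True, 7:False.
Counterexample x = 7 fails the predicate.

False


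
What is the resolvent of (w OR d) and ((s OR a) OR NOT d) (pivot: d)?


The clauses contain complementary literals d and NOTd.
Resolution eliminates this pair and disjoins the remaining literals (merging duplicates).

((w OR a) OR s)


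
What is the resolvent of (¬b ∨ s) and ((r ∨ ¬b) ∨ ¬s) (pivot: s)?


The clauses contain complementary literals s and ¬s.
Resolution eliminates this pair and disjoins the remaining literals (merging duplicates).

(¬b ∨ r)


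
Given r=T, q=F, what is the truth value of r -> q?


Implication is false only when antecedent is true and consequent is false.
Substitute: r=T, q=F.
T -> F evaluates to F.

F


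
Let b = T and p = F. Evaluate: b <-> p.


Biconditional is true when both operands have the same truth value.
Substitute: b=T, p=F.
T <-> F evaluates to F.

F


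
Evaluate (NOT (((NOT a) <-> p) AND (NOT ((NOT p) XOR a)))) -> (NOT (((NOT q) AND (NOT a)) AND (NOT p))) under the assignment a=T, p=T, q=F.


Substitute a=T, p=T, q=F:
… (earlier sub-steps elided)
NOT ((NOT p) XOR a) = F
((NOT a) <-> p) AND (NOT ((NOT p) XOR a)) = F AND F = F
NOT (((NOT a) <-> p) AND (NOT ((NOT p) XOR a))) = T
NOT q = T
NOT a = F
(NOT q) AND (NOT a) = T AND F = F
NOT p = F
((NOT q) AND (NOT a)) AND (NOT p) = F AND F = F
NOT (((NOT q) AND (NOT a)) AND (NOT p)) = T
(NOT (((NOT a) <-> p) AND (NOT ((NOT p) XOR a)))) -> (NOT (((NOT q) AND (NOT a)) AND (NOT p))) = T -> T = T

T


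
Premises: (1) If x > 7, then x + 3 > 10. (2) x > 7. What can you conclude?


Modus ponens: from (P → Q) and P, infer Q.
P = 'x > 7' is asserted, and P → Q holds, so Q follows.

x + 3 > 10.


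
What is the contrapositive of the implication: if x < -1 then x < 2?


The contrapositive of (P → Q) is (¬Q → ¬P); it is logically equivalent to the original.
Here P = 'x < -1' and Q = 'x < 2'.

If not (x < 2), then not (x < -1).


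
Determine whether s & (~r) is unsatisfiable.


Truth table over {r, s}:
r | s | φ
---------
False | False | False
True | False | False
False | True | True
True | True | False
Satisfying assignment at row 3: r=False, s=True gives True.

No, it is not a contradiction.


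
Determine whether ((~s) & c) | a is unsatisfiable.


Truth table over {a, c, s}:
a | c | s | φ
-------------
False | False | False | False
True | False | False | True
False | True | False | True
True | True | False | True
False | False | True | False
True | False | True | True
False | True | True | False
True | True | True | True
Satisfying assignment at row 2: a=True, c=False, s=False gives True.

No, it is not a contradiction.


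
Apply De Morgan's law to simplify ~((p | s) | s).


De Morgan: the negation of a disjunction is the conjunction of the negations.
Distribute ~ across |, flipping it to &, and negate each literal.

((~p) & (~s)) & (~s)


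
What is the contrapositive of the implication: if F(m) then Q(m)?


The contrapositive of (P → Q) is (¬Q → ¬P); it is logically equivalent to the original.
Here P = 'F(m)' and Q = 'Q(m)'.

If not (Q(m)), then not (F(m)).


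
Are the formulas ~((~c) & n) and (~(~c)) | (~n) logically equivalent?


Compare truth tables:
c | n | φ | ψ
-------------
False | False | True | True
True | False | True | True
False | True | False | False
True | True | True | True
The columns φ and ψ agree on every row.

Yes, they are logically equivalent.


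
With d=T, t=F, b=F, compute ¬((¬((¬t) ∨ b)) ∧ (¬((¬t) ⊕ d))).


Substitute d=T, t=F, b=F:
¬t = T
(¬t) ∨ b = T ∨ F = T
¬((¬t) ∨ b) = F
¬t = T
(¬t) ⊕ d = T ⊕ T = F
¬((¬t) ⊕ d) = T
(¬((¬t) ∨ b)) ∧ (¬((¬t) ⊕ d)) = F ∧ T = F
¬((¬((¬t) ∨ b)) ∧ (¬((¬t) ⊕ d))) = T

T


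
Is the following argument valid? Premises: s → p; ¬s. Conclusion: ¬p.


This is denying the antecedent (fallacy). There exist truth assignments where the premises are all true but the conclusion is false.

Invalid.


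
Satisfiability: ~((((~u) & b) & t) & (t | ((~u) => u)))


Search for a satisfying assignment over {b, t, u}.
Try b=False, t=False, u=False: the formula evaluates to True.
A satisfying assignment exists.

Satisfiable.


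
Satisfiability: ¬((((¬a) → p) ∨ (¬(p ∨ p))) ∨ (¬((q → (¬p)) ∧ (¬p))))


Check all 8 assignments over {a, p, q}:
a | p | q | φ
-------------
F | F | F | F
T | F | F | F
F | T | F | F
T | T | F | F
F | F | T | F
T | F | T | F
F | T | T | F
T | T | T | F
No assignment makes the formula true.

Unsatisfiable.


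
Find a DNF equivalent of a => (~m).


Step 1: Rewrite a → (¬m) as ¬a ∨ (¬m).

(~a) | (~m)


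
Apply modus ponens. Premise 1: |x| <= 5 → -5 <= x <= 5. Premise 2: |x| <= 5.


Modus ponens: from (P → Q) and P, infer Q.
P = '|x| <= 5' is asserted, and P → Q holds, so Q follows.

-5 <= x <= 5.


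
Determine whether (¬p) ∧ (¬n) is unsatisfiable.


Truth table over {n, p}:
n | p | φ
---------
F | F | T
T | F | F
F | T | F
T | T | F
Satisfying assignment at row 1: n=F, p=F gives T.

No, it is not a contradiction.


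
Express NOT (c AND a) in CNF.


Step 1: Apply De Morgan: ¬(c ∧ a) = ¬c ∨ ¬a.

(NOT c) OR (NOT a)


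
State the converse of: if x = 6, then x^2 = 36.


The converse of (P → Q) is (Q → P). It is not in general equivalent to the original.
Here P = 'x = 6' and Q = 'x^2 = 36'.

If x^2 = 36, then x = 6.


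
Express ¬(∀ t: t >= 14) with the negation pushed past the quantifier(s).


¬(∀ x: φ) = ∃ x: ¬φ, and ¬(∃ x: φ) = ∀ x: ¬φ.
Apply to the universal statement.

∃ t: ¬(t >= 14)


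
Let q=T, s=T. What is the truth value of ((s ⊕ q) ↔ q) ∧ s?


Substitute q=T, s=T:
s ⊕ q = T ⊕ T = F
(s ⊕ q) ↔ q = F ↔ T = F
((s ⊕ q) ↔ q) ∧ s = F ∧ T = F

F


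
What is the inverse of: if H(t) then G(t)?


The inverse of (P → Q) is (¬P → ¬Q). It is equivalent to the converse, not to the original.
Here P = 'H(t)' and Q = 'G(t)'.

If not (H(t)), then not (G(t)).


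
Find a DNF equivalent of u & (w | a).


Step 1: Distribute ∧ over ∨: u ∧ (w ∨ a) = (u ∧ w) ∨ (u ∧ a).

(u & w) | (u & a)


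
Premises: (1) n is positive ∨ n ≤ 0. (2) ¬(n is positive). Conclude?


Disjunctive syllogism: from (P ∨ Q) and ¬P, infer Q.
One disjunct, 'n is positive', is ruled out; the other must hold.

n ≤ 0


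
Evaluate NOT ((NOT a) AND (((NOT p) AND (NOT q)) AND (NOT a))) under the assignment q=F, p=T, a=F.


Substitute q=F, p=T, a=F:
NOT a = T
NOT p = F
NOT q = T
(NOT p) AND (NOT q) = F AND T = F
NOT a = T
((NOT p) AND (NOT q)) AND (NOT a) = F AND T = F
(NOT a) AND (((NOT p) AND (NOT q)) AND (NOT a)) = T AND F = F
NOT ((NOT a) AND (((NOT p) AND (NOT q)) AND (NOT a))) = T

T


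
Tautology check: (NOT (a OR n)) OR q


Build the truth table over {a, n, q}:
a | n | q | φ
-------------
F | F | F | T
T | F | F | F
F | T | F | F
T | T | F | F
F | F | T | T
T | F | T | T
F | T | T | T
T | T | T | T
Counterexample at row 2: with a=T, n=F, q=F, the formula is F.

No, it is not a tautology.


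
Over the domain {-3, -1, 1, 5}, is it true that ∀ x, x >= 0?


Evaluate the predicate on each element: -3:F, -1:F, 1:T, 5:T.
Counterexample x = -3 fails the predicate.

F


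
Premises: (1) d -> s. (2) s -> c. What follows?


Hypothetical syllogism: from (P → Q) and (Q → R), infer (P → R).
Chain the two implications through the shared middle term 's'.

d -> c


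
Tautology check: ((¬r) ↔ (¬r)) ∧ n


Build the truth table over {n, r}:
n | r | φ
---------
F | F | F
T | F | T
F | T | F
T | T | T
Counterexample at row 1: with n=F, r=F, the formula is F.

No, it is not a tautology.


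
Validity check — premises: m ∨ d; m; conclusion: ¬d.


This is affirming a disjunct (fallacy). There exist truth assignments where the premises are all true but the conclusion is false.

Invalid.


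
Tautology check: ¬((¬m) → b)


Build the truth table over {b, m}:
b | m | φ
---------
F | F | T
T | F | F
F | T | F
T | T | F
Counterexample at row 2: with b=T, m=F, the formula is F.

No, it is not a tautology.


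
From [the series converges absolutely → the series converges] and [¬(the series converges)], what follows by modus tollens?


Modus tollens: from (P → Q) and ¬Q, infer ¬P.
Q = 'the series converges' is denied; since P → Q, P must also fail.

Not (the series converges absolutely).


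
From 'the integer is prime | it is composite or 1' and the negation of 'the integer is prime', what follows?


Disjunctive syllogism: from (P ∨ Q) and ¬P, infer Q.
One disjunct, 'the integer is prime', is ruled out; the other must hold.

it is composite or 1


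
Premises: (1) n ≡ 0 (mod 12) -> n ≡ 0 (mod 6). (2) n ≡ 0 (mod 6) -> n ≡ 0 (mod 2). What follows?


Hypothetical syllogism: from (P → Q) and (Q → R), infer (P → R).
Chain the two implications through the shared middle term 'n ≡ 0 (mod 6)'.

n ≡ 0 (mod 12) -> n ≡ 0 (mod 2)


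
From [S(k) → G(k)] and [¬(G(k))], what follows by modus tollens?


Modus tollens: from (P → Q) and ¬Q, infer ¬P.
Q = 'G(k)' is denied; since P → Q, P must also fail.

Not (S(k)).


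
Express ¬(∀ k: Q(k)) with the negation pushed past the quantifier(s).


¬(∀ x: φ) = ∃ x: ¬φ, and ¬(∃ x: φ) = ∀ x: ¬φ.
Apply to the universal statement.

∃ k: ¬(Q(k))


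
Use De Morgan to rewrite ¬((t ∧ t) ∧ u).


De Morgan: the negation of a conjunction is the disjunction of the negations.
Distribute ¬ across ∧, flipping it to ∨, and negate each literal.

((¬t) ∨ (¬t)) ∨ (¬u)


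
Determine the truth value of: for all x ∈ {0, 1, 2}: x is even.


Evaluate the predicate on each element: 0:T, 1:F, 2:T.
Counterexample x = 1 fails the predicate.

F


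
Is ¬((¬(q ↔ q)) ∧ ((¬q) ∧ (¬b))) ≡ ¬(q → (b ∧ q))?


Compare truth tables:
b | q | φ | ψ
-------------
F | F | T | F
T | F | T | F
F | T | T | T
T | T | T | F
They differ at row 1 (b=F, q=F): φ=T but ψ=F.

No, they are not logically equivalent.


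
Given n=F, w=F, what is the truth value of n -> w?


Implication is false only when antecedent is true and consequent is false.
Substitute: n=F, w=F.
F -> F evaluates to T.

T


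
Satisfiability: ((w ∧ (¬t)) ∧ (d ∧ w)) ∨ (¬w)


Search for a satisfying assignment over {d, t, w}.
Try d=F, t=F, w=F: the formula evaluates to T.
A satisfying assignment exists.

Satisfiable.


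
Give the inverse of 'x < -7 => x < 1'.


The inverse of (P → Q) is (¬P → ¬Q). It is equivalent to the converse, not to the original.
Here P = 'x < -7' and Q = 'x < 1'.

If not (x < -7), then not (x < 1).


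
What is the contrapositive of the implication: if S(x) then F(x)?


The contrapositive of (P → Q) is (¬Q → ¬P); it is logically equivalent to the original.
Here P = 'S(x)' and Q = 'F(x)'.

If not (F(x)), then not (S(x)).


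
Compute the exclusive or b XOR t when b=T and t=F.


Exclusive or is true when exactly one operand is true.
Substitute: b=T, t=F.
T XOR F evaluates to T.

T


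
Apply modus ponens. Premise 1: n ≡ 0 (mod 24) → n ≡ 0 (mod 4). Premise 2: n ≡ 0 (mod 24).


Modus ponens: from (P → Q) and P, infer Q.
P = 'n ≡ 0 (mod 24)' is asserted, and P → Q holds, so Q follows.

n ≡ 0 (mod 4).


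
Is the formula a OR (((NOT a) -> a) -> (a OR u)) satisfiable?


Search for a satisfying assignment over {a, u}.
Try a=F, u=F: the formula evaluates to T.
A satisfying assignment exists.

Satisfiable.


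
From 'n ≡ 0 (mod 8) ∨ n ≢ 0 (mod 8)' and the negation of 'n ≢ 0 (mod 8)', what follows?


Disjunctive syllogism: from (P ∨ Q) and ¬P, infer Q.
One disjunct, 'n ≢ 0 (mod 8)', is ruled out; the other must hold.

n ≡ 0 (mod 8)


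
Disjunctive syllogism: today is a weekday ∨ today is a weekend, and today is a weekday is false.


Disjunctive syllogism: from (P ∨ Q) and ¬P, infer Q.
One disjunct, 'today is a weekday', is ruled out; the other must hold.

today is a weekend


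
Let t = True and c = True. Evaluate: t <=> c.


Biconditional is true when both operands have the same truth value.
Substitute: t=True, c=True.
True <=> True evaluates to True.

True


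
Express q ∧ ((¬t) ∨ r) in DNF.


Step 1: Distribute ∧ over ∨: q ∧ ((¬t) ∨ r) = (q ∧ (¬t)) ∨ (q ∧ r).

(q ∧ (¬t)) ∨ (q ∧ r)


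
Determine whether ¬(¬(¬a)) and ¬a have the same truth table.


Compare truth tables:
a | φ | ψ
---------
F | T | T
T | F | F
The columns φ and ψ agree on every row.

Yes, they are logically equivalent.


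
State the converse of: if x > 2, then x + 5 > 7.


The converse of (P → Q) is (Q → P). It is not in general equivalent to the original.
Here P = 'x > 2' and Q = 'x + 5 > 7'.

If x + 5 > 7, then x > 2.


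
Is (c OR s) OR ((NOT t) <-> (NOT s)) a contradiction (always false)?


Truth table over {c, s, t}:
c | s | t | φ
-------------
F | F | F | T
T | F | F | T
F | T | F | T
T | T | F | T
F | F | T | F
T | F | T | T
F | T | T | T
T | T | T | T
Satisfying assignment at row 1: c=F, s=F, t=F gives T.

No, it is not a contradiction.


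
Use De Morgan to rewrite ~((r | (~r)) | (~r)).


De Morgan: the negation of a disjunction is the conjunction of the negations.
Distribute ~ across |, flipping it to &, and negate each literal.

((~r) & r) & r


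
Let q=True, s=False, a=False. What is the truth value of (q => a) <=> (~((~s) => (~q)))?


Substitute q=True, s=False, a=False:
q => a = True => False = False
~s = True
~q = False
(~s) => (~q) = True => False = False
~((~s) => (~q)) = True
(q => a) <=> (~((~s) => (~q))) = False <=> True = False

False


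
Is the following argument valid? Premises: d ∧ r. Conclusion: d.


This matches the form of conjunction elimination: the conclusion follows in every model of the premises.

Valid.


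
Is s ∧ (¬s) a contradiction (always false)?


Truth table over {s}:
s | φ
-----
F | F
T | F
Every row is false.

Yes, it is a contradiction.


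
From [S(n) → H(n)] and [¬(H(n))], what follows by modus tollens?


Modus tollens: from (P → Q) and ¬Q, infer ¬P.
Q = 'H(n)' is denied; since P → Q, P must also fail.

Not (S(n)).


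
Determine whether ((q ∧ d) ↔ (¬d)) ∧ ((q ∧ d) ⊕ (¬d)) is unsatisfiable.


Truth table over {d, q}:
d | q | φ
---------
F | F | F
T | F | F
F | T | F
T | T | F
Every row is false.

Yes, it is a contradiction.


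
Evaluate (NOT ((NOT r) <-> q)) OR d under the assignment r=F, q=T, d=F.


Substitute r=F, q=T, d=F:
NOT r = T
(NOT r) <-> q = T <-> T = T
NOT ((NOT r) <-> q) = F
(NOT ((NOT r) <-> q)) OR d = F OR F = F

F


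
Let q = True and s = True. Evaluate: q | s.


Disjunction is false only when both operands are false.
Substitute: q=True, s=True.
True | True evaluates to True.

True


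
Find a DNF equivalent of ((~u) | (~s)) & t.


Step 1: Distribute ∧ over ∨: ((¬u) ∨ (¬s)) ∧ t = ((¬u) ∧ t) ∨ ((¬s) ∧ t).

((~u) & t) | ((~s) & t)


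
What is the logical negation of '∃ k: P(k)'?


¬(∀ x: φ) = ∃ x: ¬φ, and ¬(∃ x: φ) = ∀ x: ¬φ.
Apply to the existential statement.

∀ k: ¬(P(k))


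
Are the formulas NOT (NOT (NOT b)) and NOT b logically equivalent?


Compare truth tables:
b | φ | ψ
---------
F | T | T
T | F | F
The columns φ and ψ agree on every row.

Yes, they are logically equivalent.


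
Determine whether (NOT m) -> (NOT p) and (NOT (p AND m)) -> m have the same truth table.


Compare truth tables:
m | p | φ | ψ
-------------
F | F | T | F
T | F | T | T
F | T | F | F
T | T | T | T
They differ at row 1 (m=F, p=F): φ=T but ψ=F.

No, they are not logically equivalent.


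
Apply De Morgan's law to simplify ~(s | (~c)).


De Morgan: the negation of a disjunction is the conjunction of the negations.
Distribute ~ across |, flipping it to &, and negate each literal.

(~s) & c


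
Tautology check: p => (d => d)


Build the truth table over {d, p}:
d | p | φ
---------
False | False | True
True | False | True
False | True | True
True | True | True
Every row evaluates to true.

Yes, it is a tautology.


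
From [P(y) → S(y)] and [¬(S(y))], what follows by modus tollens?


Modus tollens: from (P → Q) and ¬Q, infer ¬P.
Q = 'S(y)' is denied; since P → Q, P must also fail.

Not (P(y)).


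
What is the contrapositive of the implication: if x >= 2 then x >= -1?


The contrapositive of (P → Q) is (¬Q → ¬P); it is logically equivalent to the original.
Here P = 'x >= 2' and Q = 'x >= -1'.

If not (x >= -1), then not (x >= 2).


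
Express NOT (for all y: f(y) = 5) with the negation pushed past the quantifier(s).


¬(for all x: φ) = there exists x: ¬φ, and ¬(there exists x: φ) = for all x: ¬φ.
Apply to the universal statement.

there exists y: NOT(f(y) = 5)


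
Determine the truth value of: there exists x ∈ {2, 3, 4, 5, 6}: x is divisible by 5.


Evaluate the predicate on each element: 2:F, 3:F, 4:F, 5:T, 6:F.
Witness x = 5 satisfies the predicate.

T


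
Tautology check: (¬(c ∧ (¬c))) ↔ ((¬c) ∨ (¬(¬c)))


Build the truth table over {c}:
c | φ
-----
F | T
T | T
Every row evaluates to true.

Yes, it is a tautology.


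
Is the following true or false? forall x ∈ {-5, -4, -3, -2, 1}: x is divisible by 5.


Evaluate the predicate on each element: -5:True, -4:False, -3:False, -2:False, 1:False.
Counterexample x = -4 fails the predicate.

False


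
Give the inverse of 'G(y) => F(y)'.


The inverse of (P → Q) is (¬P → ¬Q). It is equivalent to the converse, not to the original.
Here P = 'G(y)' and Q = 'F(y)'.

If not (G(y)), then not (F(y)).


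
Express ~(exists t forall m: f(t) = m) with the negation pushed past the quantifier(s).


Negation flips each quantifier (∀↔∃) and negates the inner predicate.
¬(exists t forall m: φ) = forall t exists m: ¬φ.

forall t exists m: ~(f(t) = m)


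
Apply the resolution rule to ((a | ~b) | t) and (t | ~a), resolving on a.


The clauses contain complementary literals a and ~a.
Resolution eliminates this pair and disjoins the remaining literals (merging duplicates).

(~b | t)


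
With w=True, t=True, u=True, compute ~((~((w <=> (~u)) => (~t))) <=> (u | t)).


Substitute w=True, t=True, u=True:
~u = False
w <=> (~u) = True <=> False = False
~t = False
(w <=> (~u)) => (~t) = False => False = True
~((w <=> (~u)) => (~t)) = False
u | t = True | True = True
(~((w <=> (~u)) => (~t))) <=> (u | t) = False <=> True = False
~((~((w <=> (~u)) => (~t))) <=> (u | t)) = True

True


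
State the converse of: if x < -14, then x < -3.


The converse of (P → Q) is (Q → P). It is not in general equivalent to the original.
Here P = 'x < -14' and Q = 'x < -3'.

If x < -3, then x < -14.


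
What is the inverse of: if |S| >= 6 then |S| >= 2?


The inverse of (P → Q) is (¬P → ¬Q). It is equivalent to the converse, not to the original.
Here P = '|S| >= 6' and Q = '|S| >= 2'.

If not (|S| >= 6), then not (|S| >= 2).


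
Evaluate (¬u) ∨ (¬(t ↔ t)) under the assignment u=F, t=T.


Substitute u=F, t=T:
¬u = T
t ↔ t = T ↔ T = T
¬(t ↔ t) = F
(¬u) ∨ (¬(t ↔ t)) = T ∨ F = T

T


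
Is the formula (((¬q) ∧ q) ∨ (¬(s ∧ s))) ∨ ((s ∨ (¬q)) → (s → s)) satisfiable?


Search for a satisfying assignment over {q, s}.
Try q=F, s=F: the formula evaluates to T.
A satisfying assignment exists.

Satisfiable.


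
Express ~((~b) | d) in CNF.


Step 1: Apply De Morgan: ¬((¬b) ∨ d) = ¬(¬b) ∧ ¬d.
Step 2: Eliminate any double negations (¬¬X = X).

b & (~d)


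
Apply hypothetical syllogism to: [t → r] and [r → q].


Hypothetical syllogism: from (P → Q) and (Q → R), infer (P → R).
Chain the two implications through the shared middle term 'r'.

t → q


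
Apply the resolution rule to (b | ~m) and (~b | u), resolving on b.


The clauses contain complementary literals b and ~b.
Resolution eliminates this pair and disjoins the remaining literals (merging duplicates).

(~m | u)


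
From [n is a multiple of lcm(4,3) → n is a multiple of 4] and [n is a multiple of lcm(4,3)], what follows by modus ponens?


Modus ponens: from (P → Q) and P, infer Q.
P = 'n is a multiple of lcm(4,3)' is asserted, and P → Q holds, so Q follows.

n is a multiple of 4.


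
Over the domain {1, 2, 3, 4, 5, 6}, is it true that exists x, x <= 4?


Evaluate the predicate on each element: 1:True, 2:True, 3:True, 4:True, 5:False, 6:False.
Witness x = 1 satisfies the predicate.

True


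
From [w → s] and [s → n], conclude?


Hypothetical syllogism: from (P → Q) and (Q → R), infer (P → R).
Chain the two implications through the shared middle term 's'.

w → n


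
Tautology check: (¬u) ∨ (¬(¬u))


Build the truth table over {u}:
u | φ
-----
F | T
T | T
Every row evaluates to true.

Yes, it is a tautology.


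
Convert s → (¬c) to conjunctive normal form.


Step 1: Rewrite s → (¬c) as ¬s ∨ (¬c).

(¬s) ∨ (¬c)


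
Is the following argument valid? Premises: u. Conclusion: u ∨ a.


This matches the form of disjunction introduction: the conclusion follows in every model of the premises.

Valid.


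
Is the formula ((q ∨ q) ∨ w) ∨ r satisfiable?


Search for a satisfying assignment over {q, r, w}.
Try q=T, r=F, w=F: the formula evaluates to T.
A satisfying assignment exists.

Satisfiable.


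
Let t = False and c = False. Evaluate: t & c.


Conjunction is true only when both operands are true.
Substitute: t=False, c=False.
False & False evaluates to False.

False


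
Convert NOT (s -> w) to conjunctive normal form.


Step 1: Rewrite s → w as ¬s ∨ w.
Step 2: Negate: ¬(¬s ∨ w) = s ∧ ¬w (De Morgan + double negation).

s AND (NOT w)


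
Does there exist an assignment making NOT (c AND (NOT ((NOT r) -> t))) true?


Search for a satisfying assignment over {c, r, t}.
Try c=F, r=F, t=F: the formula evaluates to T.
A satisfying assignment exists.

Satisfiable.


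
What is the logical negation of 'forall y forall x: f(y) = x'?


Negation flips each quantifier (∀↔∃) and negates the inner predicate.
¬(forall y forall x: φ) = exists y exists x: ¬φ.

exists y exists x: ~(f(y) = x)


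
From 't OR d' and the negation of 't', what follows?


Disjunctive syllogism: from (P ∨ Q) and ¬P, infer Q.
One disjunct, 't', is ruled out; the other must hold.

d


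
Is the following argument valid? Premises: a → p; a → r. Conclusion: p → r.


This is (no valid rule). There exist truth assignments where the premises are all true but the conclusion is false.

Invalid.


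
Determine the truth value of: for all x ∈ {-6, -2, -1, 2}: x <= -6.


Evaluate the predicate on each element: -6:T, -2:F, -1:F, 2:F.
Counterexample x = -2 fails the predicate.

F


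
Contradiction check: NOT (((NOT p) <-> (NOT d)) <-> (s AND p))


Truth table over {d, p, s}:
d | p | s | φ
-------------
F | F | F | T
T | F | F | F
F | T | F | F
T | T | F | T
F | F | T | T
T | F | T | F
F | T | T | T
T | T | T | F
Satisfying assignment at row 1: d=F, p=F, s=F gives T.

No, it is not a contradiction.


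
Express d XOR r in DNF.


Step 1: d ⊕ r is true exactly when they disagree: (d ∧ ¬r) ∨ (¬d ∧ r).

(d AND (NOT r)) OR ((NOT d) AND r)


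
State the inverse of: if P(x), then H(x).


The inverse of (P → Q) is (¬P → ¬Q). It is equivalent to the converse, not to the original.
Here P = 'P(x)' and Q = 'H(x)'.

If not (P(x)), then not (H(x)).


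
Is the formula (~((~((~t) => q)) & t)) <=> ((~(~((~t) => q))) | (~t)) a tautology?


Build the truth table over {q, t}:
q | t | φ
---------
False | False | True
True | False | True
False | True | True
True | True | True
Every row evaluates to true.

Yes, it is a tautology.


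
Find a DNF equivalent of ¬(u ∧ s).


Step 1: Apply De Morgan: ¬(u ∧ s) = ¬u ∨ ¬s.

(¬u) ∨ (¬s)


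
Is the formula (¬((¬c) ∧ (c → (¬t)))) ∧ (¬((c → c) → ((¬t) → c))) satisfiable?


Check all 4 assignments over {c, t}:
c | t | φ
---------
F | F | F
T | F | F
F | T | F
T | T | F
No assignment makes the formula true.

Unsatisfiable.


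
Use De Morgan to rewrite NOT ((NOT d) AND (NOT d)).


De Morgan: the negation of a conjunction is the disjunction of the negations.
Distribute NOT across AND, flipping it to OR, and negate each literal.

d OR d


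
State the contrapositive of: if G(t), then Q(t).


The contrapositive of (P → Q) is (¬Q → ¬P); it is logically equivalent to the original.
Here P = 'G(t)' and Q = 'Q(t)'.

If not (Q(t)), then not (G(t)).


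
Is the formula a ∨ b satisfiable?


Search for a satisfying assignment over {a, b}.
Try a=T, b=F: the formula evaluates to T.
A satisfying assignment exists.

Satisfiable.


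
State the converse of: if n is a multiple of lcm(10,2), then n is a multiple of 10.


The converse of (P → Q) is (Q → P). It is not in general equivalent to the original.
Here P = 'n is a multiple of lcm(10,2)' and Q = 'n is a multiple of 10'.

If n is a multiple of 10, then n is a multiple of lcm(10,2).


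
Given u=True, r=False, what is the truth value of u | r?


Disjunction is false only when both operands are false.
Substitute: u=True, r=False.
True | False evaluates to True.

True


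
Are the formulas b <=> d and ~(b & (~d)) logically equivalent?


Compare truth tables:
b | d | φ | ψ
-------------
False | False | True | True
True | False | False | False
False | True | False | True
True | True | True | True
They differ at row 3 (b=False, d=True): φ=False but ψ=True.

No, they are not logically equivalent.


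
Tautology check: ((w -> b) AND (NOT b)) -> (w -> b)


Build the truth table over {b, w}:
b | w | φ
---------
F | F | T
T | F | T
F | T | T
T | T | T
Every row evaluates to true.

Yes, it is a tautology.


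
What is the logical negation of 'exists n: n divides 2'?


¬(forall x: φ) = exists x: ¬φ, and ¬(exists x: φ) = forall x: ¬φ.
Apply to the existential statement.

forall n: ~(n divides 2)


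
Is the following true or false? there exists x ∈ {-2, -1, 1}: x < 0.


Evaluate the predicate on each element: -2:T, -1:T, 1:F.
Witness x = -2 satisfies the predicate.

T


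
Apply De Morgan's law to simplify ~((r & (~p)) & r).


De Morgan: the negation of a conjunction is the disjunction of the negations.
Distribute ~ across &, flipping it to |, and negate each literal.

((~r) | p) | (~r)


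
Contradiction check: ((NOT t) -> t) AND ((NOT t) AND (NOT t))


Truth table over {t}:
t | φ
-----
F | F
T | F
Every row is false.

Yes, it is a contradiction.


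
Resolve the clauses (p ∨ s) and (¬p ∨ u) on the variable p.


The clauses contain complementary literals p and ¬p.
Resolution eliminates this pair and disjoins the remaining literals (merging duplicates).

(s ∨ u)


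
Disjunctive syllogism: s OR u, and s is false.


Disjunctive syllogism: from (P ∨ Q) and ¬P, infer Q.
One disjunct, 's', is ruled out; the other must hold.

u


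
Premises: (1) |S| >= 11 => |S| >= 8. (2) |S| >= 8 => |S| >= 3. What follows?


Hypothetical syllogism: from (P → Q) and (Q → R), infer (P → R).
Chain the two implications through the shared middle term '|S| >= 8'.

|S| >= 11 => |S| >= 3


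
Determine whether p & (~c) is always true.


Build the truth table over {c, p}:
c | p | φ
---------
False | False | False
True | False | False
False | True | True
True | True | False
Counterexample at row 1: with c=False, p=False, the formula is False.

No, it is not a tautology.


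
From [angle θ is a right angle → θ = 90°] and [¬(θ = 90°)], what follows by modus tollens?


Modus tollens: from (P → Q) and ¬Q, infer ¬P.
Q = 'θ = 90°' is denied; since P → Q, P must also fail.

Not (angle θ is a right angle).


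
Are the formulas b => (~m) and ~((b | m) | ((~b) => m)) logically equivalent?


Compare truth tables:
b | m | φ | ψ
-------------
False | False | True | True
True | False | True | False
False | True | True | False
True | True | False | False
They differ at row 2 (b=True, m=False): φ=True but ψ=False.

No, they are not logically equivalent.


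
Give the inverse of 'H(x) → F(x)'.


The inverse of (P → Q) is (¬P → ¬Q). It is equivalent to the converse, not to the original.
Here P = 'H(x)' and Q = 'F(x)'.

If not (H(x)), then not (F(x)).


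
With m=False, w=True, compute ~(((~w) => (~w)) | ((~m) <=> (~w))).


Substitute m=False, w=True:
~w = False
~w = False
(~w) => (~w) = False => False = True
~m = True
~w = False
(~m) <=> (~w) = True <=> False = False
((~w) => (~w)) | ((~m) <=> (~w)) = True | False = True
~(((~w) => (~w)) | ((~m) <=> (~w))) = False

False


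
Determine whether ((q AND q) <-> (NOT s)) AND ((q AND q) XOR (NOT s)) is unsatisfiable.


Truth table over {q, s}:
q | s | φ
---------
F | F | F
T | F | F
F | T | F
T | T | F
Every row is false.

Yes, it is a contradiction.


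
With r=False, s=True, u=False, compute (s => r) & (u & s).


Substitute r=False, s=True, u=False:
s => r = True => False = False
u & s = False & True = False
(s => r) & (u & s) = False & False = False

False


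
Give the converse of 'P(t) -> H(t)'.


The converse of (P → Q) is (Q → P). It is not in general equivalent to the original.
Here P = 'P(t)' and Q = 'H(t)'.

If H(t), then P(t).


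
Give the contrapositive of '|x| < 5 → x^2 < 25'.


The contrapositive of (P → Q) is (¬Q → ¬P); it is logically equivalent to the original.
Here P = '|x| < 5' and Q = 'x^2 < 25'.

If not (x^2 < 25), then not (|x| < 5).


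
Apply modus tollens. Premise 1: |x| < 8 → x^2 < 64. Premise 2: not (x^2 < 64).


Modus tollens: from (P → Q) and ¬Q, infer ¬P.
Q = 'x^2 < 64' is denied; since P → Q, P must also fail.

Not (|x| < 8).


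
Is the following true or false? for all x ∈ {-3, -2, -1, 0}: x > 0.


Evaluate the predicate on each element: -3:F, -2:F, -1:F, 0:F.
Counterexample x = -3 fails the predicate.

F


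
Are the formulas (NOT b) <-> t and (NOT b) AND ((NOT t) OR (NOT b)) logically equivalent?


Compare truth tables:
b | t | φ | ψ
-------------
F | F | F | T
T | F | T | F
F | T | T | T
T | T | F | F
They differ at row 1 (b=F, t=F): φ=F but ψ=T.

No, they are not logically equivalent.


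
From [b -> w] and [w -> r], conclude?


Hypothetical syllogism: from (P → Q) and (Q → R), infer (P → R).
Chain the two implications through the shared middle term 'w'.

b -> r


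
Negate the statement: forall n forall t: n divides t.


Negation flips each quantifier (∀↔∃) and negates the inner predicate.
¬(forall n forall t: φ) = exists n exists t: ¬φ.

exists n exists t: ~(n divides t)


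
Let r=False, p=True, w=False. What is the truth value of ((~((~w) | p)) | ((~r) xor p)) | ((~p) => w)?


Substitute r=False, p=True, w=False:
~w = True
(~w) | p = True | True = True
~((~w) | p) = False
~r = True
(~r) xor p = True xor True = False
(~((~w) | p)) | ((~r) xor p) = False | False = False
~p = False
(~p) => w = False => False = True
((~((~w) | p)) | ((~r) xor p)) | ((~p) => w) = False | True = True

True


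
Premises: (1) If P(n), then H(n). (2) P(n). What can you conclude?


Modus ponens: from (P → Q) and P, infer Q.
P = 'P(n)' is asserted, and P → Q holds, so Q follows.

H(n).


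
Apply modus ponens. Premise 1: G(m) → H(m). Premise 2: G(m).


Modus ponens: from (P → Q) and P, infer Q.
P = 'G(m)' is asserted, and P → Q holds, so Q follows.

H(m).


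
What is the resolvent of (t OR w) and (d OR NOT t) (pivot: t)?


The clauses contain complementary literals t and NOTt.
Resolution eliminates this pair and disjoins the remaining literals (merging duplicates).

(w OR d)


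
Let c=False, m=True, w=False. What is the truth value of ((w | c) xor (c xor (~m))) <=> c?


Substitute c=False, m=True, w=False:
w | c = False | False = False
~m = False
c xor (~m) = False xor False = False
(w | c) xor (c xor (~m)) = False xor False = False
((w | c) xor (c xor (~m))) <=> c = False <=> False = True

True


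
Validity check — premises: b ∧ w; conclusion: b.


This matches the form of conjunction elimination: the conclusion follows in every model of the premises.

Valid.


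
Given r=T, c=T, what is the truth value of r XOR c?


Exclusive or is true when exactly one operand is true.
Substitute: r=T, c=T.
T XOR T evaluates to F.

F


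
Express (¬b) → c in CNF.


Step 1: Rewrite (¬b) → c as ¬(¬b) ∨ c.
Step 2: Eliminate any double negations (¬¬X = X).

b ∨ c


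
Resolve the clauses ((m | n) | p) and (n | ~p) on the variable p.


The clauses contain complementary literals p and ~p.
Resolution eliminates this pair and disjoins the remaining literals (merging duplicates).

(m | n)


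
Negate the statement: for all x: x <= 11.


¬(for all x: φ) = there exists x: ¬φ, and ¬(there exists x: φ) = for all x: ¬φ.
Apply to the universal statement.

there exists x: NOT(x <= 11)


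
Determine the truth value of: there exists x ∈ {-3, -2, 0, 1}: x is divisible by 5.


Evaluate the predicate on each element: -3:F, -2:F, 0:T, 1:F.
Witness x = 0 satisfies the predicate.

T


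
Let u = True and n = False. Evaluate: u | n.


Disjunction is false only when both operands are false.
Substitute: u=True, n=False.
True | False evaluates to True.

True


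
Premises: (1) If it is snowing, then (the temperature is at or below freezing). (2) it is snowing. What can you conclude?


Modus ponens: from (P → Q) and P, infer Q.
P = 'it is snowing' is asserted, and P → Q holds, so Q follows.

(the temperature is at or below freezing).


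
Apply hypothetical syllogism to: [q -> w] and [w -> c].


Hypothetical syllogism: from (P → Q) and (Q → R), infer (P → R).
Chain the two implications through the shared middle term 'w'.

q -> c


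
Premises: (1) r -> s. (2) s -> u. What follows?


Hypothetical syllogism: from (P → Q) and (Q → R), infer (P → R).
Chain the two implications through the shared middle term 's'.

r -> u


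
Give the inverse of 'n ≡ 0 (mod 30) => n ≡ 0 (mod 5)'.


The inverse of (P → Q) is (¬P → ¬Q). It is equivalent to the converse, not to the original.
Here P = 'n ≡ 0 (mod 30)' and Q = 'n ≡ 0 (mod 5)'.

If not (n ≡ 0 (mod 30)), then not (n ≡ 0 (mod 5)).


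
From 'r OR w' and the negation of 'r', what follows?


Disjunctive syllogism: from (P ∨ Q) and ¬P, infer Q.
One disjunct, 'r', is ruled out; the other must hold.

w


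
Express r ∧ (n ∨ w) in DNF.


Step 1: Distribute ∧ over ∨: r ∧ (n ∨ w) = (r ∧ n) ∨ (r ∧ w).

(r ∧ n) ∨ (r ∧ w)


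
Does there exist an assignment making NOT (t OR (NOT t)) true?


Check all 2 assignments over {t}:
t | φ
-----
F | F
T | F
No assignment makes the formula true.

Unsatisfiable.


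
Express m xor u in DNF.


Step 1: m ⊕ u is true exactly when they disagree: (m ∧ ¬u) ∨ (¬m ∧ u).

(m & (~u)) | ((~m) & u)


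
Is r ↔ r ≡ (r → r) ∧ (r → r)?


Compare truth tables:
r | φ | ψ
---------
F | T | T
T | T | T
The columns φ and ψ agree on every row.

Yes, they are logically equivalent.


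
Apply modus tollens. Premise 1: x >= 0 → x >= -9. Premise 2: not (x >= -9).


Modus tollens: from (P → Q) and ¬Q, infer ¬P.
Q = 'x >= -9' is denied; since P → Q, P must also fail.

Not (x >= 0).


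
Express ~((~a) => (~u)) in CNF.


Step 1: Rewrite (¬a) → (¬u) as ¬(¬a) ∨ (¬u).
Step 2: Negate: ¬(¬(¬a) ∨ (¬u)) = (¬a) ∧ ¬(¬u) (De Morgan + double negation).
Step 3: Eliminate any double negations (¬¬X = X).

(~a) & u


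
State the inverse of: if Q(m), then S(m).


The inverse of (P → Q) is (¬P → ¬Q). It is equivalent to the converse, not to the original.
Here P = 'Q(m)' and Q = 'S(m)'.

If not (Q(m)), then not (S(m)).


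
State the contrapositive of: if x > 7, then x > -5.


The contrapositive of (P → Q) is (¬Q → ¬P); it is logically equivalent to the original.
Here P = 'x > 7' and Q = 'x > -5'.

If not (x > -5), then not (x > 7).


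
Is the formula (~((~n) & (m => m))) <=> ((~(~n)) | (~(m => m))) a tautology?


Build the truth table over {m, n}:
m | n | φ
---------
False | False | True
True | False | True
False | True | True
True | True | True
Every row evaluates to true.

Yes, it is a tautology.


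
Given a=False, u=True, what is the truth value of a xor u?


Exclusive or is true when exactly one operand is true.
Substitute: a=False, u=True.
False xor True evaluates to True.

True


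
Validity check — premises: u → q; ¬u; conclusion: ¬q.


This is denying the antecedent (fallacy). There exist truth assignments where the premises are all true but the conclusion is false.

Invalid.


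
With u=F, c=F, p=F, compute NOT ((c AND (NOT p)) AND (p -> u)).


Substitute u=F, c=F, p=F:
NOT p = T
c AND (NOT p) = F AND T = F
p -> u = F -> F = T
(c AND (NOT p)) AND (p -> u) = F AND T = F
NOT ((c AND (NOT p)) AND (p -> u)) = T

T


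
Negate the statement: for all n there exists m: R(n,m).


Negation flips each quantifier (∀↔∃) and negates the inner predicate.
¬(for all n there exists m: φ) = there exists n for all m: ¬φ.

there exists n for all m: NOT(R(n,m))


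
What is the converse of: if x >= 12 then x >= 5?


The converse of (P → Q) is (Q → P). It is not in general equivalent to the original.
Here P = 'x >= 12' and Q = 'x >= 5'.

If x >= 5, then x >= 12.


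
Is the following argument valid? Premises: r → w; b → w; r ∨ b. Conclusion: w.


This matches the form of proof by cases: the conclusion follows in every model of the premises.

Valid.


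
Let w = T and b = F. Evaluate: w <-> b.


Biconditional is true when both operands have the same truth value.
Substitute: w=T, b=F.
T <-> F evaluates to F.

F


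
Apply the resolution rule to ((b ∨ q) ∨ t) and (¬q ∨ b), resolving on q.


The clauses contain complementary literals q and ¬q.
Resolution eliminates this pair and disjoins the remaining literals (merging duplicates).

(b ∨ t)
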